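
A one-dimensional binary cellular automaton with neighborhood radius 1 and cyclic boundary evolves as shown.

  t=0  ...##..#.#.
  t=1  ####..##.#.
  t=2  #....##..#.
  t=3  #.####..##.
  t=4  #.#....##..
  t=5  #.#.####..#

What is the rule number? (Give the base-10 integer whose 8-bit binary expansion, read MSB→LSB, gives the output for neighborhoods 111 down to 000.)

  ###|.  b7=0 t=1,i=1
  ##.|.  b6=0 t=0,i=4
  #.#|.  b5=0 t=0,i=8
  #..|.  b4=0 t=0,i=5
  .##|#  b3=1 t=0,i=3
  .#.|#  b2=1 t=0,i=7
  ..#|#  b1=1 t=0,i=2
  ...|#  b0=1 t=0,i=0
  bits 00001111 = 15

15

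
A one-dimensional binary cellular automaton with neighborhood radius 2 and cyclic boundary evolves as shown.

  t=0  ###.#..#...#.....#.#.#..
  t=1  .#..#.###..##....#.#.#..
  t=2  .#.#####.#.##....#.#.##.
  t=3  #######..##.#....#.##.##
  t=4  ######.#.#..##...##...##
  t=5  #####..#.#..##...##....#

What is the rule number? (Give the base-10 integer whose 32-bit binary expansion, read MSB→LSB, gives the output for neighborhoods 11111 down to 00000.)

3266632048

  ##### -> #   bit 31 = 1  t=2,i=5
  ####. -> #   bit 30 = 1  t=2,i=6
  ###.# -> .   bit 29 = 0  t=0,i=2
  ###.. -> .   bit 28 = 0  t=1,i=8
  ##.## -> .   bit 27 = 0  t=3,i=21
  ##.#. -> .   bit 26 = 0  t=0,i=3
  ##..# -> #   bit 25 = 1  t=1,i=9
  ##... -> .   bit 24 = 0  t=1,i=13
  #.### -> #   bit 23 = 1  t=1,i=6
  #.##. -> .   bit 22 = 0  t=2,i=11
  #.#.# -> #   bit 21 = 1  t=0,i=19
  #.#.. -> #   bit 20 = 1  t=0,i=4
  #..## -> .   bit 19 = 0  t=0,i=23
  #..#. -> #   bit 18 = 1  t=0,i=6
  #...# -> .   bit 17 = 0  t=0,i=9
  #.... -> .   bit 16 = 0  t=0,i=13
  .#### -> #   bit 15 = 1  t=2,i=4
  .###. -> #   bit 14 = 1  t=0,i=1
  .##.# -> .   bit 13 = 0  t=3,i=10
  .##.. -> #   bit 12 = 1  t=1,i=12
  .#.## -> #   bit 11 = 1  t=1,i=5
  .#.#. -> .   bit 10 = 0  t=0,i=18
  .#..# -> .   bit 9 = 0  t=0,i=5
  .#... -> #   bit 8 = 1  t=0,i=8
  ..### -> .   bit 7 = 0  t=0,i=0
  ..##. -> #   bit 6 = 1  t=1,i=11
  ..#.# -> #   bit 5 = 1  t=0,i=17
  ..#.. -> #   bit 4 = 1  t=0,i=7
  ...## -> .   bit 3 = 0  t=4,i=16
  ...#. -> .   bit 2 = 0  t=0,i=10
  ....# -> .   bit 1 = 0  t=0,i=15
  ..... -> .   bit 0 = 0  t=0,i=14
  bits 11000010101101001101100101110000 = 3266632048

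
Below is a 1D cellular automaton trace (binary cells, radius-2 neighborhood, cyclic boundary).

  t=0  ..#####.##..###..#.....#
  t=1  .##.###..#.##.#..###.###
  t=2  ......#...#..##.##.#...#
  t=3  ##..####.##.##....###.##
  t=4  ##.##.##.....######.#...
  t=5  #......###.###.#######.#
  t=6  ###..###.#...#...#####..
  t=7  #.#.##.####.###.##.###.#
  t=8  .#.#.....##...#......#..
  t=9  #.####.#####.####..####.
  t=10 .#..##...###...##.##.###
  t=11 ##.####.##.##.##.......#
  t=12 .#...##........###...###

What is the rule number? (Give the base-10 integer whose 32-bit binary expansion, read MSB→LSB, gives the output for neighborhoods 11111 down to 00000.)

4112063966

  [31] ##### => #  t=0,i=4
  [30] ####. => #  t=0,i=5
  [29] ###.# => #  t=0,i=6
  [28] ###.. => #  t=0,i=14
  [27] ##.## => .  t=0,i=7
  [26] ##.#. => #  t=1,i=13
  [25] ##..# => .  t=0,i=10
  [24] ##... => #  t=3,i=14
  [23] #.### => .  t=1,i=4
  [22] #.##. => .  t=0,i=8
  [21] #.#.# => .  t=7,i=2
  [20] #.#.. => #  t=1,i=14
  [19] #..## => #  t=0,i=1
  [18] #..#. => .  t=0,i=16
  [17] #...# => .  t=2,i=8
  [16] #.... => #  t=0,i=19
  [15] .#### => .  t=0,i=3
  [14] .###. => .  t=0,i=13
  [13] .##.# => .  t=1,i=2
  [12] .##.. => #  t=0,i=9
  [11] .#.## => #  t=1,i=10
  [10] .#.#. => #  t=8,i=2
  [9] .#..# => .  t=0,i=0
  [8] .#... => #  t=0,i=18
  [7] ..### => #  t=0,i=2
  [6] ..##. => #  t=2,i=13
  [5] ..#.# => .  t=1,i=9
  [4] ..#.. => #  t=0,i=17
  [3] ...## => #  t=3,i=17
  [2] ...#. => #  t=0,i=22
  [1] ....# => #  t=0,i=21
  [0] ..... => .  t=0,i=20
  bits 11110101000110010001110111011110 = 4112063966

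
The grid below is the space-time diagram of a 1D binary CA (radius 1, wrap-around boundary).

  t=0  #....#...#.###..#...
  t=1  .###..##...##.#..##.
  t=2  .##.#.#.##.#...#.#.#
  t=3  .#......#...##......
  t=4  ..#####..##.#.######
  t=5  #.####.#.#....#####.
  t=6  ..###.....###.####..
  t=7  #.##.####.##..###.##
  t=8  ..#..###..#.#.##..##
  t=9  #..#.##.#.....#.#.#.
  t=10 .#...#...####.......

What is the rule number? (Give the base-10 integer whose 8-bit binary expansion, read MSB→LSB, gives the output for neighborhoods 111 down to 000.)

153

  ###|#  b7=1 t=0,i=12
  ##.|.  b6=0 t=0,i=13
  #.#|.  b5=0 t=0,i=10
  #..|#  b4=1 t=0,i=1
  .##|#  b3=1 t=0,i=11
  .#.|.  b2=0 t=0,i=0
  ..#|.  b1=0 t=0,i=4
  ...|#  b0=1 t=0,i=2
  bits 10011001 = 153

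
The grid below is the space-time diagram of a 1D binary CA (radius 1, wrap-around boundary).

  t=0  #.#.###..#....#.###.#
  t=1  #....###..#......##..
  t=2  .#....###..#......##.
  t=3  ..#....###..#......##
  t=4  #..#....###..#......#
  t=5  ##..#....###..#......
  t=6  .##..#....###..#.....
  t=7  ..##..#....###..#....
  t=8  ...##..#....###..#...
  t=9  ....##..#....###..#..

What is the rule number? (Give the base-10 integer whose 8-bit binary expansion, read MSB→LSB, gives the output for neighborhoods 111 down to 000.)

208

  ### -> #   bit 7 = 1  t=0,i=5
  ##. -> #   bit 6 = 1  t=0,i=0
  #.# -> .   bit 5 = 0  t=0,i=1
  #.. -> #   bit 4 = 1  t=0,i=7
  .## -> .   bit 3 = 0  t=0,i=4
  .#. -> .   bit 2 = 0  t=0,i=2
  ..# -> .   bit 1 = 0  t=0,i=8
  ... -> .   bit 0 = 0  t=0,i=11
  bits 11010000 = 208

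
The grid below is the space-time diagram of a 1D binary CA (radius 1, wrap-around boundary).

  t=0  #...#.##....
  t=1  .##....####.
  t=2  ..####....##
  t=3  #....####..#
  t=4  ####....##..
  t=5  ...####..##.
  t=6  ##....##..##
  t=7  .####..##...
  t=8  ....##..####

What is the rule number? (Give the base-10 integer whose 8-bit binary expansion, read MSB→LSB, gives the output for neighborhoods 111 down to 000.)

  ### -> .   bit 7 = 0  t=1,i=8
  ##. -> #   bit 6 = 1  t=0,i=7
  #.# -> .   bit 5 = 0  t=0,i=5
  #.. -> #   bit 4 = 1  t=0,i=1
  .## -> .   bit 3 = 0  t=0,i=6
  .#. -> .   bit 2 = 0  t=0,i=0
  ..# -> .   bit 1 = 0  t=0,i=3
  ... -> #   bit 0 = 1  t=0,i=2
  bits 01010001 = 81

81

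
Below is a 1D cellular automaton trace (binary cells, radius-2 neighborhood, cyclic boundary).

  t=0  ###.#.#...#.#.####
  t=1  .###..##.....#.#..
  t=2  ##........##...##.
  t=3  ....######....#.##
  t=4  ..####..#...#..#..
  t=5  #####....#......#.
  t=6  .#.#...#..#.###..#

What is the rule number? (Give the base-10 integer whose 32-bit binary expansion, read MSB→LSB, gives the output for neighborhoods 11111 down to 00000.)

  ##### -> .   bit 31 = 0  t=0,i=0
  ####. -> #   bit 30 = 1  t=0,i=1
  ###.# -> #   bit 29 = 1  t=0,i=2
  ###.. -> .   bit 28 = 0  t=1,i=3
  ##.## -> #   bit 27 = 1  t=2,i=17
  ##.#. -> #   bit 26 = 1  t=0,i=3
  ##..# -> .   bit 25 = 0  t=1,i=4
  ##... -> .   bit 24 = 0  t=1,i=8
  #.### -> .   bit 23 = 0  t=0,i=14
  #.##. -> .   bit 22 = 0  t=2,i=0
  #.#.# -> .   bit 21 = 0  t=0,i=4
  #.#.. -> #   bit 20 = 1  t=0,i=6
  #..## -> .   bit 19 = 0  t=1,i=5
  #..#. -> .   bit 18 = 0  t=4,i=7
  #...# -> .   bit 17 = 0  t=0,i=8
  #.... -> .   bit 16 = 0  t=1,i=9
  .#### -> #   bit 15 = 1  t=0,i=15
  .###. -> .   bit 14 = 0  t=1,i=2
  .##.# -> #   bit 13 = 1  t=2,i=16
  .##.. -> .   bit 12 = 0  t=1,i=7
  .#.## -> #   bit 11 = 1  t=0,i=13
  .#.#. -> .   bit 10 = 0  t=0,i=5
  .#..# -> .   bit 9 = 0  t=4,i=13
  .#... -> #   bit 8 = 1  t=0,i=7
  ..### -> #   bit 7 = 1  t=1,i=1
  ..##. -> .   bit 6 = 0  t=1,i=6
  ..#.# -> .   bit 5 = 0  t=0,i=10
  ..#.. -> .   bit 4 = 0  t=4,i=8
  ...## -> #   bit 3 = 1  t=1,i=0
  ...#. -> .   bit 2 = 0  t=0,i=9
  ....# -> #   bit 1 = 1  t=1,i=11
  ..... -> #   bit 0 = 1  t=1,i=10
  bits 01101100000100001010100110001011 = 1813031307

1813031307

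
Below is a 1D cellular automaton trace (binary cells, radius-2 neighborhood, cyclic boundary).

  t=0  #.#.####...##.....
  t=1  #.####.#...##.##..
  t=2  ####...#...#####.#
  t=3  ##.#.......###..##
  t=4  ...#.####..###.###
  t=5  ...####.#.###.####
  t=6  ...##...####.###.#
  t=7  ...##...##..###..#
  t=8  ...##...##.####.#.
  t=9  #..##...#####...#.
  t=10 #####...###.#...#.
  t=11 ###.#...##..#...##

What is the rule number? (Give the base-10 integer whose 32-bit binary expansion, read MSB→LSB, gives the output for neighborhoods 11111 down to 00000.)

  #####|#  b31=1 t=2,i=1
  ####.|.  b30=0 t=0,i=6
  ###.#|.  b29=0 t=1,i=5
  ###..|#  b28=1 t=0,i=7
  ##.##|#  b27=1 t=1,i=13
  ##.#.|.  b26=0 t=1,i=6
  ##..#|.  b25=0 t=1,i=16
  ##...|.  b24=0 t=0,i=8
  #.###|#  b23=1 t=0,i=4
  #.##.|#  b22=1 t=1,i=14
  #.#.#|#  b21=1 t=0,i=2
  #.#..|#  b20=1 t=1,i=7
  #..##|#  b19=1 t=3,i=15
  #..#.|#  b18=1 t=1,i=17
  #...#|.  b17=0 t=0,i=9
  #....|#  b16=1 t=0,i=14
  .####|#  b15=1 t=0,i=5
  .###.|#  b14=1 t=3,i=12
  .##.#|#  b13=1 t=1,i=12
  .##..|#  b12=1 t=0,i=12
  .#.##|#  b11=1 t=0,i=3
  .#.#.|.  b10=0 t=0,i=1
  .#..#|#  b9=1 t=9,i=1
  .#...|.  b8=0 t=1,i=8
  ..###|#  b7=1 t=2,i=11
  ..##.|#  b6=1 t=0,i=11
  ..#.#|#  b5=1 t=0,i=0
  ..#..|.  b4=0 t=2,i=7
  ...##|.  b3=0 t=0,i=10
  ...#.|.  b2=0 t=0,i=17
  ....#|.  b1=0 t=0,i=16
  .....|#  b0=1 t=0,i=15
  bits 10011000111111011111101011100001 = 2566781665

2566781665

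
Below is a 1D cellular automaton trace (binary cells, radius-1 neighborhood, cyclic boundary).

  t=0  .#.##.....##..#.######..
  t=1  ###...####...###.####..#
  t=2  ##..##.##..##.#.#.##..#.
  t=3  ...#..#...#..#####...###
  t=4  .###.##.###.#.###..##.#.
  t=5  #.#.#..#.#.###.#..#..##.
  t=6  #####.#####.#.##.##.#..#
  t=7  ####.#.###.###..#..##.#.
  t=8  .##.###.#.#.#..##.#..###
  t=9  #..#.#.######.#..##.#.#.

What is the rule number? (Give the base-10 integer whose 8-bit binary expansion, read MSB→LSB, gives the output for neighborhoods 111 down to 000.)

  nb ###: next=#  (t=0,i=17, bit7=1)
  nb ##.: next=.  (t=0,i=4, bit6=0)
  nb #.#: next=#  (t=0,i=2, bit5=1)
  nb #..: next=.  (t=0,i=5, bit4=0)
  nb .##: next=.  (t=0,i=3, bit3=0)
  nb .#.: next=#  (t=0,i=1, bit2=1)
  nb ..#: next=#  (t=0,i=0, bit1=1)
  nb ...: next=#  (t=0,i=6, bit0=1)
  bits 10100111 = 167

167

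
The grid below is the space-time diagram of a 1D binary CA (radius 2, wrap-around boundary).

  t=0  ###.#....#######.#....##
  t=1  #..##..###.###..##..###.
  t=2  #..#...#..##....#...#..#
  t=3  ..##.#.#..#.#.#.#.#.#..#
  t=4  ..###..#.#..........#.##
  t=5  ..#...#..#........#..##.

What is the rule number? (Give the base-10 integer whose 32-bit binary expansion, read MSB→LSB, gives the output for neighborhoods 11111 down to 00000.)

2379622618

  ##### -> #   bit 31 = 1  t=0,i=0
  ####. -> .   bit 30 = 0  t=0,i=1
  ###.# -> .   bit 29 = 0  t=0,i=2
  ###.. -> .   bit 28 = 0  t=1,i=13
  ##.## -> #   bit 27 = 1  t=1,i=10
  ##.#. -> #   bit 26 = 1  t=0,i=3
  ##..# -> .   bit 25 = 0  t=1,i=5
  ##... -> #   bit 24 = 1  t=2,i=12
  #.### -> #   bit 23 = 1  t=1,i=11
  #.##. -> #   bit 22 = 1  t=4,i=22
  #.#.# -> .   bit 21 = 0  t=3,i=5
  #.#.. -> #   bit 20 = 1  t=0,i=4
  #..## -> .   bit 19 = 0  t=1,i=2
  #..#. -> #   bit 18 = 1  t=2,i=2
  #...# -> #   bit 17 = 1  t=2,i=5
  #.... -> .   bit 16 = 0  t=0,i=6
  .#### -> .   bit 15 = 0  t=0,i=10
  .###. -> .   bit 14 = 0  t=1,i=8
  .##.# -> #   bit 13 = 1  t=3,i=3
  .##.. -> .   bit 12 = 0  t=1,i=4
  .#.## -> #   bit 11 = 1  t=4,i=21
  .#.#. -> .   bit 10 = 0  t=3,i=6
  .#..# -> .   bit 9 = 0  t=1,i=1
  .#... -> .   bit 8 = 0  t=0,i=5
  ..### -> #   bit 7 = 1  t=0,i=9
  ..##. -> #   bit 6 = 1  t=1,i=3
  ..#.# -> .   bit 5 = 0  t=3,i=10
  ..#.. -> #   bit 4 = 1  t=2,i=3
  ...## -> #   bit 3 = 1  t=0,i=8
  ...#. -> .   bit 2 = 0  t=2,i=6
  ....# -> #   bit 1 = 1  t=0,i=7
  ..... -> .   bit 0 = 0  t=4,i=12
  bits 10001101110101100010100011011010 = 2379622618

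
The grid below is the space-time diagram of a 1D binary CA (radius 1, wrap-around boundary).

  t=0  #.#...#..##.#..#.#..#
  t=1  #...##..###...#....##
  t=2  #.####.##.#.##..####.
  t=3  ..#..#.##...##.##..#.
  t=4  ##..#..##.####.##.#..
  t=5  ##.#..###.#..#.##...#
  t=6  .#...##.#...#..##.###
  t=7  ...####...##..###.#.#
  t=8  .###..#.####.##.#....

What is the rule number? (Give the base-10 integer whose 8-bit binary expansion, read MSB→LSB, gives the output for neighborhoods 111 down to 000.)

  ### -> .   bit 7 = 0  t=1,i=9
  ##. -> #   bit 6 = 1  t=0,i=0
  #.# -> .   bit 5 = 0  t=0,i=1
  #.. -> .   bit 4 = 0  t=0,i=3
  .## -> #   bit 3 = 1  t=0,i=9
  .#. -> .   bit 2 = 0  t=0,i=2
  ..# -> #   bit 1 = 1  t=0,i=5
  ... -> #   bit 0 = 1  t=0,i=4
  bits 01001011 = 75

75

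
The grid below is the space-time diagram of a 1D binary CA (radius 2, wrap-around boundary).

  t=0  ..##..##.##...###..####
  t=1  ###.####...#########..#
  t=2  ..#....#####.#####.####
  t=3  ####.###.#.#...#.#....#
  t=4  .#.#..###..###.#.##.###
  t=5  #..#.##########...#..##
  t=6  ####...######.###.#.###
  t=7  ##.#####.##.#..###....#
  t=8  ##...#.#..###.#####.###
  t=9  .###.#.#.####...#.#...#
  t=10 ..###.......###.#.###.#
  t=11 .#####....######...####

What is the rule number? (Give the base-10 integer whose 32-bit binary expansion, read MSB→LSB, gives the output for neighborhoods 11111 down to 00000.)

3072221690

  nb #####: next=#  (t=1,i=13, bit31=1)
  nb ####.: next=.  (t=0,i=21, bit30=0)
  nb ###.#: next=#  (t=1,i=2, bit29=1)
  nb ###..: next=#  (t=0,i=16, bit28=1)
  nb ##.##: next=.  (t=0,i=8, bit27=0)
  nb ##.#.: next=#  (t=3,i=8, bit26=1)
  nb ##..#: next=#  (t=0,i=0, bit25=1)
  nb ##...: next=#  (t=0,i=11, bit24=1)
  nb #.###: next=.  (t=1,i=4, bit23=0)
  nb #.##.: next=.  (t=0,i=9, bit22=0)
  nb #.#.#: next=.  (t=3,i=9, bit21=0)
  nb #.#..: next=#  (t=3,i=11, bit20=1)
  nb #..##: next=#  (t=0,i=1, bit19=1)
  nb #..#.: next=#  (t=2,i=1, bit18=1)
  nb #...#: next=#  (t=0,i=12, bit17=1)
  nb #....: next=.  (t=2,i=4, bit16=0)
  nb .####: next=.  (t=0,i=20, bit15=0)
  nb .###.: next=#  (t=0,i=15, bit14=1)
  nb .##.#: next=#  (t=0,i=7, bit13=1)
  nb .##..: next=.  (t=0,i=3, bit12=0)
  nb .#.##: next=.  (t=4,i=16, bit11=0)
  nb .#.#.: next=.  (t=3,i=10, bit10=0)
  nb .#..#: next=.  (t=4,i=4, bit9=0)
  nb .#...: next=#  (t=2,i=3, bit8=1)
  nb ..###: next=#  (t=0,i=14, bit7=1)
  nb ..##.: next=#  (t=0,i=2, bit6=1)
  nb ..#.#: next=#  (t=3,i=15, bit5=1)
  nb ..#..: next=#  (t=2,i=2, bit4=1)
  nb ...##: next=#  (t=0,i=13, bit3=1)
  nb ...#.: next=.  (t=3,i=14, bit2=0)
  nb ....#: next=#  (t=2,i=5, bit1=1)
  nb .....: next=.  (t=10,i=7, bit0=0)
  bits 10110111000111100110000111111010 = 3072221690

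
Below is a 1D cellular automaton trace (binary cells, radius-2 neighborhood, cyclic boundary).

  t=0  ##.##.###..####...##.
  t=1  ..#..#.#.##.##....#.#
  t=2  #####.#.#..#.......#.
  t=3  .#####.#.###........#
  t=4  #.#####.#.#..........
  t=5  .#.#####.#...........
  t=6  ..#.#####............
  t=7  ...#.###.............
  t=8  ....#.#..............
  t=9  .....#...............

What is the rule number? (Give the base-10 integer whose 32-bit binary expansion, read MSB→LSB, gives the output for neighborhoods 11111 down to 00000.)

  nb #####: next=#  (t=2,i=2, bit31=1)
  nb ####.: next=#  (t=0,i=13, bit30=1)
  nb ###.#: next=#  (t=2,i=4, bit29=1)
  nb ###..: next=.  (t=0,i=8, bit28=0)
  nb ##.##: next=#  (t=0,i=2, bit27=1)
  nb ##.#.: next=#  (t=2,i=5, bit26=1)
  nb ##..#: next=#  (t=0,i=9, bit25=1)
  nb ##...: next=.  (t=0,i=15, bit24=0)
  nb #.###: next=.  (t=0,i=6, bit23=0)
  nb #.##.: next=.  (t=0,i=0, bit22=0)
  nb #.#.#: next=.  (t=1,i=7, bit21=0)
  nb #.#..: next=.  (t=1,i=20, bit20=0)
  nb #..##: next=#  (t=0,i=10, bit19=1)
  nb #..#.: next=#  (t=1,i=1, bit18=1)
  nb #...#: next=.  (t=0,i=16, bit17=0)
  nb #....: next=.  (t=1,i=15, bit16=0)
  nb .####: next=#  (t=0,i=12, bit15=1)
  nb .###.: next=#  (t=0,i=7, bit14=1)
  nb .##.#: next=.  (t=0,i=1, bit13=0)
  nb .##..: next=.  (t=1,i=13, bit12=0)
  nb .#.##: next=#  (t=1,i=8, bit11=1)
  nb .#.#.: next=#  (t=1,i=6, bit10=1)
  nb .#..#: next=#  (t=1,i=0, bit9=1)
  nb .#...: next=.  (t=2,i=12, bit8=0)
  nb ..###: next=.  (t=0,i=11, bit7=0)
  nb ..##.: next=#  (t=0,i=18, bit6=1)
  nb ..#.#: next=.  (t=1,i=5, bit5=0)
  nb ..#..: next=#  (t=1,i=2, bit4=1)
  nb ...##: next=.  (t=0,i=17, bit3=0)
  nb ...#.: next=.  (t=1,i=17, bit2=0)
  nb ....#: next=.  (t=1,i=16, bit1=0)
  nb .....: next=.  (t=2,i=14, bit0=0)
  bits 11101110000011001100111001010000 = 3993816656

3993816656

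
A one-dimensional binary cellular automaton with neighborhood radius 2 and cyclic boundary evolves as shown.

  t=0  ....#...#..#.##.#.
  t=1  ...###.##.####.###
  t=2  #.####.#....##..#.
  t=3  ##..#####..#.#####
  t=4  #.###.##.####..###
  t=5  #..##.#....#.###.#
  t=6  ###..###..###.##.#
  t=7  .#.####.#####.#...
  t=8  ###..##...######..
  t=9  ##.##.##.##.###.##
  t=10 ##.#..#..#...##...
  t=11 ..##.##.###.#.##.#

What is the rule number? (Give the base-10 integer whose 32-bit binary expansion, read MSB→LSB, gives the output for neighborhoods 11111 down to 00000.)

3883687356

  ##### -> #   bit 31 = 1  t=3,i=6
  ####. -> #   bit 30 = 1  t=1,i=12
  ###.# -> #   bit 29 = 1  t=1,i=5
  ###.. -> .   bit 28 = 0  t=1,i=17
  ##.## -> .   bit 27 = 0  t=1,i=6
  ##.#. -> #   bit 26 = 1  t=0,i=15
  ##..# -> #   bit 25 = 1  t=2,i=14
  ##... -> #   bit 24 = 1  t=1,i=0
  #.### -> .   bit 23 = 0  t=1,i=10
  #.##. -> #   bit 22 = 1  t=0,i=13
  #.#.# -> #   bit 21 = 1  t=2,i=0
  #.#.. -> #   bit 20 = 1  t=0,i=16
  #..## -> #   bit 19 = 1  t=3,i=3
  #..#. -> #   bit 18 = 1  t=0,i=10
  #...# -> .   bit 17 = 0  t=0,i=6
  #.... -> .   bit 16 = 0  t=0,i=0
  .#### -> .   bit 15 = 0  t=1,i=11
  .###. -> #   bit 14 = 1  t=1,i=4
  .##.# -> .   bit 13 = 0  t=0,i=14
  .##.. -> #   bit 12 = 1  t=2,i=13
  .#.## -> #   bit 11 = 1  t=0,i=12
  .#.#. -> #   bit 10 = 1  t=2,i=17
  .#..# -> .   bit 9 = 0  t=0,i=9
  .#... -> #   bit 8 = 1  t=0,i=5
  ..### -> #   bit 7 = 1  t=1,i=3
  ..##. -> .   bit 6 = 0  t=2,i=12
  ..#.# -> #   bit 5 = 1  t=0,i=11
  ..#.. -> #   bit 4 = 1  t=0,i=4
  ...## -> #   bit 3 = 1  t=1,i=2
  ...#. -> #   bit 2 = 1  t=0,i=3
  ....# -> .   bit 1 = 0  t=0,i=2
  ..... -> .   bit 0 = 0  t=0,i=1
  bits 11100111011111000101110110111100 = 3883687356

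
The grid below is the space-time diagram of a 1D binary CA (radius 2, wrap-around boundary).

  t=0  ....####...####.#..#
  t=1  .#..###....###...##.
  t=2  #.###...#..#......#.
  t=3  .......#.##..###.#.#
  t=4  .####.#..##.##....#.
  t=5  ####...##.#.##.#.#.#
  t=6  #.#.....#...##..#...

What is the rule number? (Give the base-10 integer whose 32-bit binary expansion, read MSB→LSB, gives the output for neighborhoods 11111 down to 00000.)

1078834821

  #####|.  b31=0 t=5,i=1
  ####.|#  b30=1 t=0,i=6
  ###.#|.  b29=0 t=0,i=14
  ###..|.  b28=0 t=0,i=7
  ##.##|.  b27=0 t=4,i=11
  ##.#.|.  b26=0 t=0,i=15
  ##..#|.  b25=0 t=1,i=19
  ##...|.  b24=0 t=0,i=8
  #.###|.  b23=0 t=2,i=2
  #.##.|#  b22=1 t=3,i=9
  #.#.#|.  b21=0 t=2,i=0
  #.#..|.  b20=0 t=0,i=16
  #..##|#  b19=1 t=1,i=3
  #..#.|#  b18=1 t=0,i=18
  #...#|.  b17=0 t=0,i=9
  #....|#  b16=1 t=0,i=1
  .####|#  b15=1 t=0,i=5
  .###.|.  b14=0 t=1,i=5
  .##.#|#  b13=1 t=4,i=10
  .##..|#  b12=1 t=1,i=18
  .#.##|.  b11=0 t=2,i=1
  .#.#.|#  b10=1 t=2,i=19
  .#..#|#  b9=1 t=0,i=17
  .#...|.  b8=0 t=0,i=0
  ..###|#  b7=1 t=0,i=4
  ..##.|.  b6=0 t=1,i=17
  ..#.#|.  b5=0 t=2,i=18
  ..#..|.  b4=0 t=0,i=19
  ...##|.  b3=0 t=0,i=3
  ...#.|#  b2=1 t=2,i=7
  ....#|.  b1=0 t=0,i=2
  .....|#  b0=1 t=2,i=14
  bits 01000000010011011011011010000101 = 1078834821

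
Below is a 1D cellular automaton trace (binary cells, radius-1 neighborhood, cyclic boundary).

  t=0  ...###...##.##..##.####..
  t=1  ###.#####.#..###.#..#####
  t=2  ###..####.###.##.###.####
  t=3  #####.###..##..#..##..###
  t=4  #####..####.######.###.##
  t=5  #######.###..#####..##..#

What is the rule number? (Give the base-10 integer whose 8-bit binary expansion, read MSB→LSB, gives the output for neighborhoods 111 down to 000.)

  ### -> #   bit 7 = 1  t=0,i=4
  ##. -> #   bit 6 = 1  t=0,i=5
  #.# -> .   bit 5 = 0  t=0,i=11
  #.. -> #   bit 4 = 1  t=0,i=6
  .## -> .   bit 3 = 0  t=0,i=3
  .#. -> #   bit 2 = 1  t=1,i=10
  ..# -> #   bit 1 = 1  t=0,i=2
  ... -> #   bit 0 = 1  t=0,i=0
  bits 11010111 = 215

215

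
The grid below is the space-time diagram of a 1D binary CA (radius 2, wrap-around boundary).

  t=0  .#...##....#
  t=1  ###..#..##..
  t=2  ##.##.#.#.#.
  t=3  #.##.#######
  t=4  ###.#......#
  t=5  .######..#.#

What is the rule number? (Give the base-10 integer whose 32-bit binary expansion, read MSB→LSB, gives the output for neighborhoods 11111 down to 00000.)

1853181890

  nb #####: next=.  (t=3,i=7, bit31=0)
  nb ####.: next=#  (t=3,i=11, bit30=1)
  nb ###.#: next=#  (t=3,i=0, bit29=1)
  nb ###..: next=.  (t=1,i=2, bit28=0)
  nb ##.##: next=#  (t=2,i=2, bit27=1)
  nb ##.#.: next=#  (t=2,i=5, bit26=1)
  nb ##..#: next=#  (t=1,i=3, bit25=1)
  nb ##...: next=.  (t=0,i=7, bit24=0)
  nb #.###: next=.  (t=3,i=5, bit23=0)
  nb #.##.: next=#  (t=2,i=0, bit22=1)
  nb #.#.#: next=#  (t=2,i=6, bit21=1)
  nb #.#..: next=#  (t=0,i=1, bit20=1)
  nb #..##: next=.  (t=1,i=7, bit19=0)
  nb #..#.: next=#  (t=1,i=4, bit18=1)
  nb #...#: next=.  (t=0,i=3, bit17=0)
  nb #....: next=#  (t=0,i=8, bit16=1)
  nb .####: next=.  (t=3,i=6, bit15=0)
  nb .###.: next=#  (t=1,i=1, bit14=1)
  nb .##.#: next=.  (t=2,i=1, bit13=0)
  nb .##..: next=.  (t=0,i=6, bit12=0)
  nb .#.##: next=#  (t=2,i=11, bit11=1)
  nb .#.#.: next=#  (t=0,i=0, bit10=1)
  nb .#..#: next=#  (t=1,i=6, bit9=1)
  nb .#...: next=#  (t=0,i=2, bit8=1)
  nb ..###: next=#  (t=1,i=0, bit7=1)
  nb ..##.: next=#  (t=0,i=5, bit6=1)
  nb ..#.#: next=.  (t=0,i=11, bit5=0)
  nb ..#..: next=.  (t=1,i=5, bit4=0)
  nb ...##: next=.  (t=0,i=4, bit3=0)
  nb ...#.: next=.  (t=0,i=10, bit2=0)
  nb ....#: next=#  (t=0,i=9, bit1=1)
  nb .....: next=.  (t=4,i=7, bit0=0)
  bits 01101110011101010100111111000010 = 1853181890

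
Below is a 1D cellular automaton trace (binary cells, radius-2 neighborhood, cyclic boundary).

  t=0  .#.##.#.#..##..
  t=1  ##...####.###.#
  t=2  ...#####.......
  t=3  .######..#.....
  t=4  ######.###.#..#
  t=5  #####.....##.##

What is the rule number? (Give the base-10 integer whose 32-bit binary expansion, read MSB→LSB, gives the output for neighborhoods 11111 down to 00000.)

3326055678

  #####|#  b31=1 t=2,i=5
  ####.|#  b30=1 t=1,i=7
  ###.#|.  b29=0 t=1,i=8
  ###..|.  b28=0 t=1,i=1
  ##.##|.  b27=0 t=1,i=9
  ##.#.|#  b26=1 t=0,i=5
  ##..#|#  b25=1 t=3,i=7
  ##...|.  b24=0 t=0,i=13
  #.###|.  b23=0 t=1,i=10
  #.##.|.  b22=0 t=0,i=3
  #.#.#|#  b21=1 t=0,i=6
  #.#..|#  b20=1 t=0,i=8
  #..##|#  b19=1 t=0,i=10
  #..#.|#  b18=1 t=3,i=8
  #...#|#  b17=1 t=0,i=14
  #....|#  b16=1 t=2,i=9
  .####|#  b15=1 t=1,i=6
  .###.|.  b14=0 t=1,i=0
  .##.#|.  b13=0 t=0,i=4
  .##..|#  b12=1 t=0,i=12
  .#.##|.  b11=0 t=0,i=2
  .#.#.|#  b10=1 t=0,i=7
  .#..#|.  b9=0 t=0,i=9
  .#...|.  b8=0 t=3,i=10
  ..###|#  b7=1 t=1,i=5
  ..##.|#  b6=1 t=0,i=11
  ..#.#|#  b5=1 t=0,i=1
  ..#..|#  b4=1 t=3,i=9
  ...##|#  b3=1 t=1,i=4
  ...#.|#  b2=1 t=0,i=0
  ....#|#  b1=1 t=2,i=1
  .....|.  b0=0 t=2,i=0
  bits 11000110001111111001010011111110 = 3326055678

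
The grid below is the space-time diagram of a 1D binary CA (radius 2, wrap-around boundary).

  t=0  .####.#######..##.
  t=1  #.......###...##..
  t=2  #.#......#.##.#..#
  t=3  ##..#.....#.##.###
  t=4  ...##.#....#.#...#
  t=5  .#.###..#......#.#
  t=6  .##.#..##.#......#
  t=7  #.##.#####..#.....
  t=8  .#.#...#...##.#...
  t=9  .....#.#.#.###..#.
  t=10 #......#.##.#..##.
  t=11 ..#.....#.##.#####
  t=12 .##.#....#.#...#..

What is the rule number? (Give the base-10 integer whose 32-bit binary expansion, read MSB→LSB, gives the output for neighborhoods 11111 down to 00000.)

2234477136

  #####|#  b31=1 t=0,i=8
  ####.|.  b30=0 t=0,i=3
  ###.#|.  b29=0 t=0,i=4
  ###..|.  b28=0 t=0,i=12
  ##.##|.  b27=0 t=0,i=5
  ##.#.|#  b26=1 t=2,i=1
  ##..#|.  b25=0 t=0,i=13
  ##...|#  b24=1 t=1,i=11
  #.###|.  b23=0 t=0,i=6
  #.##.|.  b22=0 t=2,i=11
  #.#.#|#  b21=1 t=5,i=1
  #.#..|.  b20=0 t=2,i=2
  #..##|#  b19=1 t=0,i=0
  #..#.|#  b18=1 t=1,i=17
  #...#|#  b17=1 t=1,i=12
  #....|#  b16=1 t=1,i=2
  .####|.  b15=0 t=0,i=2
  .###.|#  b14=1 t=1,i=9
  .##.#|#  b13=1 t=2,i=0
  .##..|.  b12=0 t=0,i=16
  .#.##|#  b11=1 t=2,i=10
  .#.#.|.  b10=0 t=4,i=12
  .#..#|#  b9=1 t=2,i=15
  .#...|.  b8=0 t=1,i=1
  ..###|.  b7=0 t=0,i=1
  ..##.|#  b6=1 t=0,i=15
  ..#.#|.  b5=0 t=2,i=9
  ..#..|#  b4=1 t=1,i=0
  ...##|.  b3=0 t=1,i=7
  ...#.|.  b2=0 t=2,i=8
  ....#|.  b1=0 t=1,i=6
  .....|.  b0=0 t=1,i=3
  bits 10000101001011110110101001010000 = 2234477136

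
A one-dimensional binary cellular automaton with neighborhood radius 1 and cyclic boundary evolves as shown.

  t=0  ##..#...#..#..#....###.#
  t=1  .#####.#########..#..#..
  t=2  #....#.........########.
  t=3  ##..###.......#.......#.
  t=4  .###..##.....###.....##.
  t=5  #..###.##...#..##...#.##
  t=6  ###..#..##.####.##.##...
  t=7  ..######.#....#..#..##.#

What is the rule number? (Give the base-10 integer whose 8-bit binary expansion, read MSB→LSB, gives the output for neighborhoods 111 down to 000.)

  ### -> .   bit 7 = 0  t=0,i=0
  ##. -> #   bit 6 = 1  t=0,i=1
  #.# -> .   bit 5 = 0  t=0,i=22
  #.. -> #   bit 4 = 1  t=0,i=2
  .## -> .   bit 3 = 0  t=0,i=19
  .#. -> #   bit 2 = 1  t=0,i=4
  ..# -> #   bit 1 = 1  t=0,i=3
  ... -> .   bit 0 = 0  t=0,i=6
  bits 01010110 = 86

86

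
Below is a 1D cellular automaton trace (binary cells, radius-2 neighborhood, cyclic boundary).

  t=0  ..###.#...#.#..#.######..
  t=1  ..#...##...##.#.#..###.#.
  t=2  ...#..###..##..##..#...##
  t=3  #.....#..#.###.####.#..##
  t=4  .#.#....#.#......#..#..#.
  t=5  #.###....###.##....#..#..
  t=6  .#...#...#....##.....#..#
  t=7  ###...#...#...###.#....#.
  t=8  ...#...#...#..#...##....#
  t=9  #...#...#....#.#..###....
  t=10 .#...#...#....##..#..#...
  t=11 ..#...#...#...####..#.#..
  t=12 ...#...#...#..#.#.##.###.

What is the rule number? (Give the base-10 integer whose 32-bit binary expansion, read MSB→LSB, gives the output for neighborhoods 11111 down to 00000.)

3272883649

  [31] ##### => #  t=0,i=19
  [30] ####. => #  t=0,i=21
  [29] ###.# => .  t=0,i=4
  [28] ###.. => .  t=0,i=22
  [27] ##.## => .  t=3,i=14
  [26] ##.#. => .  t=0,i=5
  [25] ##..# => #  t=2,i=9
  [24] ##... => #  t=0,i=23
  [23] #.### => .  t=0,i=17
  [22] #.##. => .  t=5,i=13
  [21] #.#.# => .  t=1,i=14
  [20] #.#.. => #  t=0,i=6
  [19] #..## => .  t=1,i=18
  [18] #..#. => #  t=0,i=14
  [17] #...# => .  t=0,i=8
  [16] #.... => .  t=0,i=24
  [15] .#### => .  t=0,i=18
  [14] .###. => .  t=0,i=3
  [13] .##.# => #  t=1,i=12
  [12] .##.. => #  t=1,i=7
  [11] .#.## => #  t=0,i=16
  [10] .#.#. => #  t=0,i=11
  [9] .#..# => .  t=0,i=13
  [8] .#... => #  t=0,i=7
  [7] ..### => #  t=0,i=2
  [6] ..##. => #  t=1,i=6
  [5] ..#.# => .  t=0,i=10
  [4] ..#.. => .  t=1,i=2
  [3] ...## => .  t=0,i=1
  [2] ...#. => .  t=0,i=9
  [1] ....# => .  t=0,i=0
  [0] ..... => #  t=3,i=3
  bits 11000011000101000011110111000001 = 3272883649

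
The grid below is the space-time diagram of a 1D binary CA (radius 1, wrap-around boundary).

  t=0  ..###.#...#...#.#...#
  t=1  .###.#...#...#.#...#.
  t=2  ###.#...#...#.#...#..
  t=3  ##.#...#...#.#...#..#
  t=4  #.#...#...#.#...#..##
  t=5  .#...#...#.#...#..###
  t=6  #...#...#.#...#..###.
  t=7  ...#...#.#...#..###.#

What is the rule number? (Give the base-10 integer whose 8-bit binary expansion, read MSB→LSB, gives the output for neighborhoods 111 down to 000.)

  [7] ### => #  t=0,i=3
  [6] ##. => .  t=0,i=4
  [5] #.# => #  t=0,i=5
  [4] #.. => .  t=0,i=0
  [3] .## => #  t=0,i=2
  [2] .#. => .  t=0,i=6
  [1] ..# => #  t=0,i=1
  [0] ... => .  t=0,i=8
  bits 10101010 = 170

170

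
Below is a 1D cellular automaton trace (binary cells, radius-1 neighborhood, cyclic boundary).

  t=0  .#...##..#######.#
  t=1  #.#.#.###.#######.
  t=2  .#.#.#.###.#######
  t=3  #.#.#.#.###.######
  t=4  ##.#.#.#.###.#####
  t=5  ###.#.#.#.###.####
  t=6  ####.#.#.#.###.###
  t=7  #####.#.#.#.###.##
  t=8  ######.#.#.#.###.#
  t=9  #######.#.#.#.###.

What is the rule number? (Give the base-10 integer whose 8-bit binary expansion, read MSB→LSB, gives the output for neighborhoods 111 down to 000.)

242

  nb ###: next=#  (t=0,i=10, bit7=1)
  nb ##.: next=#  (t=0,i=6, bit6=1)
  nb #.#: next=#  (t=0,i=0, bit5=1)
  nb #..: next=#  (t=0,i=2, bit4=1)
  nb .##: next=.  (t=0,i=5, bit3=0)
  nb .#.: next=.  (t=0,i=1, bit2=0)
  nb ..#: next=#  (t=0,i=4, bit1=1)
  nb ...: next=.  (t=0,i=3, bit0=0)
  bits 11110010 = 242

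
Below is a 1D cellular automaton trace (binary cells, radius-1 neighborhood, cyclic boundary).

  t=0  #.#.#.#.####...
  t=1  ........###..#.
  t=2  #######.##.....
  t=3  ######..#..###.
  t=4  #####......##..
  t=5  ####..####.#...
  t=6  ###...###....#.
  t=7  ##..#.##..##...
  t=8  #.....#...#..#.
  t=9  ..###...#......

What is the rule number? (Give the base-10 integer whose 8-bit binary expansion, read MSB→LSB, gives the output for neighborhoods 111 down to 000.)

  [7] ### => #  t=0,i=9
  [6] ##. => .  t=0,i=11
  [5] #.# => .  t=0,i=1
  [4] #.. => .  t=0,i=12
  [3] .## => #  t=0,i=8
  [2] .#. => .  t=0,i=0
  [1] ..# => .  t=0,i=14
  [0] ... => #  t=0,i=13
  bits 10001001 = 137

137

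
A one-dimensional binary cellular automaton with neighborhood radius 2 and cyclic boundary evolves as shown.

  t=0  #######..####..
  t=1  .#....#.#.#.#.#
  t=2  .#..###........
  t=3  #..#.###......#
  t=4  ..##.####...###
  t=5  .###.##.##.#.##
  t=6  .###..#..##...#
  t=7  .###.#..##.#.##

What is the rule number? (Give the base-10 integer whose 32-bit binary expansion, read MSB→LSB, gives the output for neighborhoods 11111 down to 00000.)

899473518

  ##### -> .   bit 31 = 0  t=0,i=2
  ####. -> .   bit 30 = 0  t=0,i=5
  ###.# -> #   bit 29 = 1  t=5,i=3
  ###.. -> #   bit 28 = 1  t=0,i=6
  ##.## -> .   bit 27 = 0  t=4,i=4
  ##.#. -> #   bit 26 = 1  t=5,i=10
  ##..# -> .   bit 25 = 0  t=0,i=7
  ##... -> #   bit 24 = 1  t=2,i=7
  #.### -> #   bit 23 = 1  t=3,i=5
  #.##. -> .   bit 22 = 0  t=5,i=5
  #.#.# -> .   bit 21 = 0  t=1,i=8
  #.#.. -> #   bit 20 = 1  t=1,i=1
  #..## -> #   bit 19 = 1  t=0,i=8
  #..#. -> #   bit 18 = 1  t=3,i=2
  #...# -> .   bit 17 = 0  t=4,i=10
  #.... -> .   bit 16 = 0  t=1,i=3
  .#### -> #   bit 15 = 1  t=0,i=1
  .###. -> #   bit 14 = 1  t=2,i=5
  .##.# -> #   bit 13 = 1  t=4,i=3
  .##.. -> .   bit 12 = 0  t=3,i=0
  .#.## -> .   bit 11 = 0  t=3,i=4
  .#.#. -> .   bit 10 = 0  t=1,i=0
  .#..# -> .   bit 9 = 0  t=2,i=2
  .#... -> .   bit 8 = 0  t=1,i=2
  ..### -> .   bit 7 = 0  t=0,i=0
  ..##. -> #   bit 6 = 1  t=3,i=14
  ..#.# -> #   bit 5 = 1  t=1,i=6
  ..#.. -> .   bit 4 = 0  t=2,i=1
  ...## -> #   bit 3 = 1  t=3,i=13
  ...#. -> #   bit 2 = 1  t=1,i=5
  ....# -> #   bit 1 = 1  t=1,i=4
  ..... -> .   bit 0 = 0  t=2,i=9
  bits 00110101100111001110000001101110 = 899473518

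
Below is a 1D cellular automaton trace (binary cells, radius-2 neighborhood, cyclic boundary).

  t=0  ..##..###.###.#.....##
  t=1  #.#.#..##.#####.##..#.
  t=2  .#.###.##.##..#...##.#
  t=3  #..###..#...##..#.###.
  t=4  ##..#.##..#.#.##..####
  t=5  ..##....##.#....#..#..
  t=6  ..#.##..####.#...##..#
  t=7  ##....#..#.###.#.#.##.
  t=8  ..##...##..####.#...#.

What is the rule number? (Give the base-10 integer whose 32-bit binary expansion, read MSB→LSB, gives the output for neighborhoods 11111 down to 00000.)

664266305

  [31] ##### => .  t=1,i=12
  [30] ####. => .  t=1,i=13
  [29] ###.# => #  t=0,i=8
  [28] ###.. => .  t=3,i=5
  [27] ##.## => .  t=0,i=9
  [26] ##.#. => #  t=0,i=13
  [25] ##..# => #  t=0,i=0
  [24] ##... => #  t=5,i=4
  [23] #.### => #  t=0,i=10
  [22] #.##. => .  t=1,i=16
  [21] #.#.# => .  t=1,i=0
  [20] #.#.. => #  t=0,i=14
  [19] #..## => .  t=0,i=1
  [18] #..#. => #  t=1,i=19
  [17] #...# => #  t=2,i=16
  [16] #.... => #  t=0,i=16
  [15] .#### => #  t=1,i=11
  [14] .###. => #  t=0,i=7
  [13] .##.# => #  t=1,i=8
  [12] .##.. => .  t=0,i=3
  [11] .#.## => .  t=2,i=2
  [10] .#.#. => #  t=1,i=1
  [9] .#..# => #  t=1,i=5
  [8] .#... => .  t=0,i=15
  [7] ..### => .  t=0,i=6
  [6] ..##. => #  t=0,i=2
  [5] ..#.# => .  t=1,i=20
  [4] ..#.. => .  t=2,i=14
  [3] ...## => .  t=0,i=19
  [2] ...#. => .  t=5,i=15
  [1] ....# => .  t=0,i=18
  [0] ..... => #  t=0,i=17
  bits 00100111100101111110011001000001 = 664266305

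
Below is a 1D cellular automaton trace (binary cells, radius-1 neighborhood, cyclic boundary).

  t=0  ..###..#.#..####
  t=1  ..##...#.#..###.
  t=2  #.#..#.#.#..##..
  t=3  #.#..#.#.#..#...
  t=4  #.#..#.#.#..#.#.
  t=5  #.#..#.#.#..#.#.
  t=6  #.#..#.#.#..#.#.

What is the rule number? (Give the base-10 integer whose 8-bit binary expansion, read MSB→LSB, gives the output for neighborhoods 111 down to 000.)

141

  ### -> #   bit 7 = 1  t=0,i=3
  ##. -> .   bit 6 = 0  t=0,i=4
  #.# -> .   bit 5 = 0  t=0,i=8
  #.. -> .   bit 4 = 0  t=0,i=0
  .## -> #   bit 3 = 1  t=0,i=2
  .#. -> #   bit 2 = 1  t=0,i=7
  ..# -> .   bit 1 = 0  t=0,i=1
  ... -> #   bit 0 = 1  t=1,i=0
  bits 10001101 = 141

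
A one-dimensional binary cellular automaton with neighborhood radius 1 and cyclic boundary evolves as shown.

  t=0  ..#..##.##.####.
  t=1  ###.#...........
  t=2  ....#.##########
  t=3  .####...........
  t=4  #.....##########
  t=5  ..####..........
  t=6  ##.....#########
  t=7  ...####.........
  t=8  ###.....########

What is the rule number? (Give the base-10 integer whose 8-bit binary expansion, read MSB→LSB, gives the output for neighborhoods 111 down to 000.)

  ### -> .   bit 7 = 0  t=0,i=12
  ##. -> .   bit 6 = 0  t=0,i=6
  #.# -> .   bit 5 = 0  t=0,i=7
  #.. -> .   bit 4 = 0  t=0,i=3
  .## -> .   bit 3 = 0  t=0,i=5
  .#. -> #   bit 2 = 1  t=0,i=2
  ..# -> #   bit 1 = 1  t=0,i=1
  ... -> #   bit 0 = 1  t=0,i=0
  bits 00000111 = 7

7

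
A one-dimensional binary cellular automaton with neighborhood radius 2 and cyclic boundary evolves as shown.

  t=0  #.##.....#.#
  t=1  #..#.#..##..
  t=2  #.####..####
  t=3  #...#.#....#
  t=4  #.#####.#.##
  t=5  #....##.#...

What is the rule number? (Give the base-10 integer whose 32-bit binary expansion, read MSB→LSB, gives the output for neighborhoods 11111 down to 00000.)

  #####|.  b31=0 t=2,i=10
  ####.|#  b30=1 t=2,i=4
  ###.#|#  b29=1 t=2,i=0
  ###..|.  b28=0 t=2,i=5
  ##.##|.  b27=0 t=0,i=1
  ##.#.|.  b26=0 t=4,i=7
  ##..#|#  b25=1 t=1,i=10
  ##...|.  b24=0 t=0,i=4
  #.###|.  b23=0 t=2,i=2
  #.##.|.  b22=0 t=0,i=2
  #.#.#|#  b21=1 t=4,i=8
  #.#..|#  b20=1 t=1,i=5
  #..##|.  b19=0 t=1,i=7
  #..#.|#  b18=1 t=1,i=2
  #...#|#  b17=1 t=3,i=2
  #....|#  b16=1 t=0,i=5
  .####|.  b15=0 t=2,i=3
  .###.|.  b14=0 t=4,i=11
  .##.#|#  b13=1 t=0,i=0
  .##..|#  b12=1 t=0,i=3
  .#.##|.  b11=0 t=0,i=10
  .#.#.|#  b10=1 t=1,i=4
  .#..#|.  b9=0 t=1,i=1
  .#...|.  b8=0 t=3,i=7
  ..###|.  b7=0 t=2,i=8
  ..##.|#  b6=1 t=1,i=8
  ..#.#|#  b5=1 t=0,i=9
  ..#..|#  b4=1 t=1,i=0
  ...##|#  b3=1 t=3,i=10
  ...#.|#  b2=1 t=0,i=8
  ....#|.  b1=0 t=0,i=7
  .....|.  b0=0 t=0,i=6
  bits 01100010001101110011010001111100 = 1647785084

1647785084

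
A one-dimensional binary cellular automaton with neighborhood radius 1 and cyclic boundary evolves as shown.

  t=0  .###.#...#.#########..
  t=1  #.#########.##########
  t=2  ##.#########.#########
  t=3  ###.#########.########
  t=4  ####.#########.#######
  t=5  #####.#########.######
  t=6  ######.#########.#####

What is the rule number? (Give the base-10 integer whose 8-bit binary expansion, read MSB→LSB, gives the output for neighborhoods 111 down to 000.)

  ###|#  b7=1 t=0,i=2
  ##.|#  b6=1 t=0,i=3
  #.#|#  b5=1 t=0,i=4
  #..|#  b4=1 t=0,i=6
  .##|.  b3=0 t=0,i=1
  .#.|#  b2=1 t=0,i=5
  ..#|#  b1=1 t=0,i=0
  ...|#  b0=1 t=0,i=7
  bits 11110111 = 247

247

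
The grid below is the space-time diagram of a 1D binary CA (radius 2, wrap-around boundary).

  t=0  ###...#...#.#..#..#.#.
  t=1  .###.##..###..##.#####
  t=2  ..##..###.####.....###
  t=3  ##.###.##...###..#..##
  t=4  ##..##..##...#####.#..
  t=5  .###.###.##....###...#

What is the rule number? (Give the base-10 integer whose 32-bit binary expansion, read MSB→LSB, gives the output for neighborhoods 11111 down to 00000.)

  [31] ##### => #  t=1,i=19
  [30] ####. => #  t=1,i=20
  [29] ###.# => #  t=1,i=3
  [28] ###.. => #  t=0,i=2
  [27] ##.## => .  t=1,i=0
  [26] ##.#. => .  t=4,i=18
  [25] ##..# => #  t=1,i=7
  [24] ##... => #  t=0,i=3
  [23] #.### => .  t=0,i=0
  [22] #.##. => .  t=1,i=5
  [21] #.#.# => #  t=0,i=20
  [20] #.#.. => .  t=0,i=12
  [19] #..## => #  t=1,i=8
  [18] #..#. => #  t=0,i=14
  [17] #...# => .  t=0,i=4
  [16] #.... => .  t=2,i=15
  [15] .#### => .  t=1,i=18
  [14] .###. => #  t=0,i=1
  [13] .##.# => .  t=1,i=15
  [12] .##.. => #  t=1,i=6
  [11] .#.## => #  t=0,i=21
  [10] .#.#. => #  t=0,i=11
  [9] .#..# => .  t=0,i=13
  [8] .#... => .  t=0,i=7
  [7] ..### => .  t=1,i=9
  [6] ..##. => .  t=1,i=14
  [5] ..#.# => #  t=0,i=10
  [4] ..#.. => #  t=0,i=6
  [3] ...## => .  t=2,i=18
  [2] ...#. => #  t=0,i=5
  [1] ....# => #  t=2,i=17
  [0] ..... => .  t=2,i=16
  bits 11110011001011000101110000110110 = 4079770678

4079770678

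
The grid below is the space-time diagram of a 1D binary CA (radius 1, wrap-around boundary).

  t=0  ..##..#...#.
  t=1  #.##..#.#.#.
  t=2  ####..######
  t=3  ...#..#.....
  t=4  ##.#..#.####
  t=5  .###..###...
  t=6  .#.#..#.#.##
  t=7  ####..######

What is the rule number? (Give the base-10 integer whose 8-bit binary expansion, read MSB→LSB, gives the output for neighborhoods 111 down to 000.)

109

  ### -> .   bit 7 = 0  t=2,i=0
  ##. -> #   bit 6 = 1  t=0,i=3
  #.# -> #   bit 5 = 1  t=1,i=1
  #.. -> .   bit 4 = 0  t=0,i=4
  .## -> #   bit 3 = 1  t=0,i=2
  .#. -> #   bit 2 = 1  t=0,i=6
  ..# -> .   bit 1 = 0  t=0,i=1
  ... -> #   bit 0 = 1  t=0,i=0
  bits 01101101 = 109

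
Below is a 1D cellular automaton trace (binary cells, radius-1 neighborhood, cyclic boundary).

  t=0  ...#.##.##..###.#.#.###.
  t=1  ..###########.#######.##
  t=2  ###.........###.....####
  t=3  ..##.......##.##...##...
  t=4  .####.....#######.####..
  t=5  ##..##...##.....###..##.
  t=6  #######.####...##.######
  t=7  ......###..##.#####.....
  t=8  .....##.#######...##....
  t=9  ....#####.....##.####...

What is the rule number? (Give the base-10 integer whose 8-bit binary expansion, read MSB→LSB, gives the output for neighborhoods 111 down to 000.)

126

  ###|.  b7=0 t=0,i=13
  ##.|#  b6=1 t=0,i=6
  #.#|#  b5=1 t=0,i=4
  #..|#  b4=1 t=0,i=10
  .##|#  b3=1 t=0,i=5
  .#.|#  b2=1 t=0,i=3
  ..#|#  b1=1 t=0,i=2
  ...|.  b0=0 t=0,i=0
  bits 01111110 = 126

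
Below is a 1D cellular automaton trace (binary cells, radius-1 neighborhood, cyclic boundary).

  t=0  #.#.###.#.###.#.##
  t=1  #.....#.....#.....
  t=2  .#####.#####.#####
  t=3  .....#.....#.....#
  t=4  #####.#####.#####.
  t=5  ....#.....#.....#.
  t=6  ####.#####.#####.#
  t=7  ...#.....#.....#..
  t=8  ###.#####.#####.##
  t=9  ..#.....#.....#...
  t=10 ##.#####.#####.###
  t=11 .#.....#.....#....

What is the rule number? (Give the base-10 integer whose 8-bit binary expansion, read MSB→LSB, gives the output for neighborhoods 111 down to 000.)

  ### -> .   bit 7 = 0  t=0,i=5
  ##. -> #   bit 6 = 1  t=0,i=0
  #.# -> .   bit 5 = 0  t=0,i=1
  #.. -> #   bit 4 = 1  t=1,i=1
  .## -> .   bit 3 = 0  t=0,i=4
  .#. -> .   bit 2 = 0  t=0,i=2
  ..# -> #   bit 1 = 1  t=1,i=5
  ... -> #   bit 0 = 1  t=1,i=2
  bits 01010011 = 83

83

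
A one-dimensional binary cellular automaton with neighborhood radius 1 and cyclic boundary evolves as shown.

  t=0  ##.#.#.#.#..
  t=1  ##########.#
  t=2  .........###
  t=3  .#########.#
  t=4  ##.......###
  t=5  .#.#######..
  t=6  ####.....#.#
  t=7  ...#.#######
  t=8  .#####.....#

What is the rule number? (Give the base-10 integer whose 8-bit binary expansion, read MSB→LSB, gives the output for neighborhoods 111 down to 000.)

  [7] ### => .  t=1,i=0
  [6] ##. => #  t=0,i=1
  [5] #.# => #  t=0,i=2
  [4] #.. => .  t=0,i=10
  [3] .## => #  t=0,i=0
  [2] .#. => #  t=0,i=3
  [1] ..# => #  t=0,i=11
  [0] ... => #  t=2,i=1
  bits 01101111 = 111

111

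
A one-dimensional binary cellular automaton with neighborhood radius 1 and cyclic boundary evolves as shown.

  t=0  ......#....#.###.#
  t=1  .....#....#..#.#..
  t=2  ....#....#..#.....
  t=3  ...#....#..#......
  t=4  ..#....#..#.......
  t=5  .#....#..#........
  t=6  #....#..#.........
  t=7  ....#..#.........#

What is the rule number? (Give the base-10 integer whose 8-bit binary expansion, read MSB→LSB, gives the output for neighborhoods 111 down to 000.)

74

  nb ###: next=.  (t=0,i=14, bit7=0)
  nb ##.: next=#  (t=0,i=15, bit6=1)
  nb #.#: next=.  (t=0,i=12, bit5=0)
  nb #..: next=.  (t=0,i=0, bit4=0)
  nb .##: next=#  (t=0,i=13, bit3=1)
  nb .#.: next=.  (t=0,i=6, bit2=0)
  nb ..#: next=#  (t=0,i=5, bit1=1)
  nb ...: next=.  (t=0,i=1, bit0=0)
  bits 01001010 = 74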